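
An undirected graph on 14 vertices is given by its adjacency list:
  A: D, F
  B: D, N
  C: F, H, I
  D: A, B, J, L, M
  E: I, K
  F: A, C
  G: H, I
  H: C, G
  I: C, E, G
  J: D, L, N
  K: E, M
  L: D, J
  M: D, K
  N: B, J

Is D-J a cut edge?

After removing D-J, the path D-L-J still connects them, so the edge is not a bridge.

No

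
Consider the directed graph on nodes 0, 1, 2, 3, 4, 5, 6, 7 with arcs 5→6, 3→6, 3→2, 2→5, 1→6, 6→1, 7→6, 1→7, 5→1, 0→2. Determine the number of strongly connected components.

{1, 6, 7} are all mutually reachable — one SCC of size 3.
{3} is an SCC by itself.
{0} is an SCC by itself.
{4} is an SCC by itself.
{2} is an SCC by itself.
(and 1 more singleton SCC)
That gives 6 strongly connected components.

6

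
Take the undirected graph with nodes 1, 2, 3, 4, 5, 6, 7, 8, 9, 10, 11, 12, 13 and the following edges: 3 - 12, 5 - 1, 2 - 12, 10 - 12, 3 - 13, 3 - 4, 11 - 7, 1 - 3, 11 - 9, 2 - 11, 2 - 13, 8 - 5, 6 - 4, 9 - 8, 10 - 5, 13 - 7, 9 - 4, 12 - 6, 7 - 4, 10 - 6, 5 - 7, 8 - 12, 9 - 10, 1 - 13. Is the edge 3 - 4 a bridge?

No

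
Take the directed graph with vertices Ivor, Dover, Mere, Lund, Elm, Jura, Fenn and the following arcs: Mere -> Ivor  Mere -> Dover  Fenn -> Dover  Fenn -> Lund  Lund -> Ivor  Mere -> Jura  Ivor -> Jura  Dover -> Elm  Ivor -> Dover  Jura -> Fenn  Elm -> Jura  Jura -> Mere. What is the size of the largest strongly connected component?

{Elm, Fenn, Ivor, Jura, Lund, Mere, Dover} are all mutually reachable — one SCC of size 7.
The largest has 7 vertices.

7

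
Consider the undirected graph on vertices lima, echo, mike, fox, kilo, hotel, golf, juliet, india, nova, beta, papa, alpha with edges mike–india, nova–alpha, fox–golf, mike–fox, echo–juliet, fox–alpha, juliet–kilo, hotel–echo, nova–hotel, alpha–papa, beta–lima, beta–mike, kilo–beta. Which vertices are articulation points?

fox, beta, mike, alpha

Removing fox increases the component count from 1 to 2, so fox is a cut vertex.
Removing beta increases the component count from 1 to 2, so beta is a cut vertex.
Removing mike increases the component count from 1 to 2, so mike is a cut vertex.
Likewise alpha is a cut vertex.
By contrast removing nova leaves 1 component; it is not a cut vertex. No other vertex is a cut vertex either.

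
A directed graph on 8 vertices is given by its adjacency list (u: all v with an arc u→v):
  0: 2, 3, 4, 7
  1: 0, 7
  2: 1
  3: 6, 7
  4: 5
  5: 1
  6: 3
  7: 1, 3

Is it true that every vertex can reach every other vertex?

Yes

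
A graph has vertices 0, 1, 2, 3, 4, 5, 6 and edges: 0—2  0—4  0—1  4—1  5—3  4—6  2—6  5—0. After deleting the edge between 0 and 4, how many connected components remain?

0 and 4 are still connected via 0-1-4, so the component count stays at 1.

1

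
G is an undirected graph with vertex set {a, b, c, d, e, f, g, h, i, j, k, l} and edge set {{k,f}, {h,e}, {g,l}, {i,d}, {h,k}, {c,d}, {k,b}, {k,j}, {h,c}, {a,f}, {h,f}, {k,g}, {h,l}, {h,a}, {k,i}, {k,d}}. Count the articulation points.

Removing h increases the component count from 1 to 2, so h is a cut vertex.
Removing k increases the component count from 1 to 3, so k is a cut vertex.
By contrast removing i leaves 1 component; it is not a cut vertex. No other vertex is a cut vertex either.

2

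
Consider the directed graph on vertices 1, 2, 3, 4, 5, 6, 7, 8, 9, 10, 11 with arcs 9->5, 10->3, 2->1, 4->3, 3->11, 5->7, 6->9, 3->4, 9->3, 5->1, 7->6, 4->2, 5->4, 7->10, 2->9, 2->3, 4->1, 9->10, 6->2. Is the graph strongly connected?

There is no directed path from 6 to 8, so the graph is not strongly connected.

No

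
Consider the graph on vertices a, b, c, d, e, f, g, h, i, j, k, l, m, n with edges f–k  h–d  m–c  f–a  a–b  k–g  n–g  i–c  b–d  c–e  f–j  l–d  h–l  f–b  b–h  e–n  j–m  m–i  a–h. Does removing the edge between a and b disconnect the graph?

After removing a–b, the path a-f-b still connects them, so the edge is not a bridge.

No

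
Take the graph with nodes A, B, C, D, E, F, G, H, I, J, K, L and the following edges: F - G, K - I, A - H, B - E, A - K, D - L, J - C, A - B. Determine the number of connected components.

Starting from F we can reach F, G. That is one component of size 2.
Starting from C we can reach C, J. That is one component of size 2.
Starting from D we can reach D, L. That is one component of size 2.
Starting from A we can reach A, B, E, H, I, K. That is one component of size 6.
Total: 4 components.

4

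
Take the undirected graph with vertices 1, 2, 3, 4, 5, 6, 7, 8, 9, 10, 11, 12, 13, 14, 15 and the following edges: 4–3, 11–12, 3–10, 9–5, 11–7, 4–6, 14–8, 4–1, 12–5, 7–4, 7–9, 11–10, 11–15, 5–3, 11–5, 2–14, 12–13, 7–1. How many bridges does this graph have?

5

The edges on the cycle 11-12-5-3-10-11 are not bridges since each lies on that cycle.
But removing 4–6 disconnects 4 from 6; removing 14–8 disconnects 14 from 8; removing 15–11 disconnects 15 from 11; removing 2–14 disconnects 2 from 14 — these are bridges.
In total 5 edges are bridges.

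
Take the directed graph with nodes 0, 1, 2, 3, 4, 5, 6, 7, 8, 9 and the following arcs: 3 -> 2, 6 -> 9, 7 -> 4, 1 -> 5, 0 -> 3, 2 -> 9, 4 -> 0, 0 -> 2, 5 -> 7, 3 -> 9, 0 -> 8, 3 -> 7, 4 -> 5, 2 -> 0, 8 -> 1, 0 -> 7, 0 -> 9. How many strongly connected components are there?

3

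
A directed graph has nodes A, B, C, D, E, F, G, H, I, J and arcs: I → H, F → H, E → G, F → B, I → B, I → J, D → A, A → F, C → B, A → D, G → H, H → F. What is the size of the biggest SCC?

2

{A, D} are all mutually reachable — one SCC of size 2.
{F, H} are all mutually reachable — one SCC of size 2.
{J} is an SCC by itself.
{G} is an SCC by itself.
{B} is an SCC by itself.
(and 3 more singleton SCCs)
The largest has 2 vertices.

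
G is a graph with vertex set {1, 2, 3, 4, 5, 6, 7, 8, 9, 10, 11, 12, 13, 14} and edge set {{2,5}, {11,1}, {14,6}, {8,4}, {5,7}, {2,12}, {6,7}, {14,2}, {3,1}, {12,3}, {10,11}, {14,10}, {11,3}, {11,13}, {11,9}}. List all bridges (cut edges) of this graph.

The edges on the cycle 14-2-12-3-1-11-10-14 are not bridges since each lies on that cycle.
But removing 8—4 disconnects 8 from 4; removing 11—13 disconnects 11 from 13; removing 11—9 disconnects 11 from 9 — these are bridges.

11-13, 11-9, 4-8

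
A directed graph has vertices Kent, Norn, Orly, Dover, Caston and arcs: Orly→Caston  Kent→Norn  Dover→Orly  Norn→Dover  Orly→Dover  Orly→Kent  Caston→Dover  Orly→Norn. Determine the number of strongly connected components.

{Kent, Norn, Orly, Dover, Caston} are all mutually reachable — one SCC of size 5.
That gives 1 strongly connected component.

1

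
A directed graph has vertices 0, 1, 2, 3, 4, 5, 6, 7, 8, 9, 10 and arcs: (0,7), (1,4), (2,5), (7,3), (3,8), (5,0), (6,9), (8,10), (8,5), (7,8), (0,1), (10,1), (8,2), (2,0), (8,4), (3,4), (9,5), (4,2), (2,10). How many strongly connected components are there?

3

{0, 1, 2, 3, 4, 5, 7, 8, 10} are all mutually reachable — one SCC of size 9.
{6} is an SCC by itself.
{9} is an SCC by itself.
That gives 3 strongly connected components.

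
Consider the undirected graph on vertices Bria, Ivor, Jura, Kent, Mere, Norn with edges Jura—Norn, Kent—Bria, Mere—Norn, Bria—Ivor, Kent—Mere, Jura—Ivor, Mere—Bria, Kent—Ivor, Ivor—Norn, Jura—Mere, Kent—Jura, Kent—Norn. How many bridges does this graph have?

0

The edges on the cycle Kent-Jura-Mere-Bria-Kent are not bridges since each lies on that cycle.
Every edge lies on some cycle, so there are no bridges.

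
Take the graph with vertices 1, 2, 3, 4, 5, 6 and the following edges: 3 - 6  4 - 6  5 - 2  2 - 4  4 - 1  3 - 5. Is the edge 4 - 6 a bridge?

After removing 4 - 6, the path 4-2-5-3-6 still connects them, so the edge is not a bridge.

No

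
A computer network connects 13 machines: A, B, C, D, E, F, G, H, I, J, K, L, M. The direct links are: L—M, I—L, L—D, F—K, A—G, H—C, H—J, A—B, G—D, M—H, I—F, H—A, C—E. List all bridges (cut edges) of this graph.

The edges on the cycle L-M-H-A-G-D-L are not bridges since each lies on that cycle.
But removing H—C disconnects H from C; removing I—L disconnects I from L; removing E—C disconnects E from C; removing K—F disconnects K from F — these are bridges.
In total 7 edges are bridges.

A-B, C-E, C-H, F-I, F-K, H-J, I-L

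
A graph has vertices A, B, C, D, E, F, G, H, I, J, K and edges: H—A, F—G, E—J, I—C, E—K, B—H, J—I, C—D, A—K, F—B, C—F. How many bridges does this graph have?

The edges on the cycle E-J-I-C-F-B-H-A-K-E are not bridges since each lies on that cycle.
But removing G—F disconnects G from F; removing D—C disconnects D from C — these are bridges.
That makes 2 bridges.

2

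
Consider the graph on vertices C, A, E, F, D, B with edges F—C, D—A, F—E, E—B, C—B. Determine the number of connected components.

Starting from A we can reach A, D. That is one component of size 2.
Starting from B we can reach B, C, E, F. That is one component of size 4.
Total: 2 components.

2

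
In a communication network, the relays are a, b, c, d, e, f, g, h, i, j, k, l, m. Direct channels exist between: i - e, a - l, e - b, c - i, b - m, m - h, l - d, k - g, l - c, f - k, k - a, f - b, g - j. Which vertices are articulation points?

Removing b increases the component count from 1 to 2, so b is a cut vertex.
Removing g increases the component count from 1 to 2, so g is a cut vertex.
Removing k increases the component count from 1 to 2, so k is a cut vertex.
Likewise l, m are cut vertices.
By contrast removing h leaves 1 component; it is not a cut vertex. No other vertex is a cut vertex either.

b, g, k, l, m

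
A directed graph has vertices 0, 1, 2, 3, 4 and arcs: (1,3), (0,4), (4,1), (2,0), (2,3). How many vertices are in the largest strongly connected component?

{0} is an SCC by itself.
{2} is an SCC by itself.
{4} is an SCC by itself.
{3} is an SCC by itself.
{1} is an SCC by itself.
The largest has 1 vertex.

1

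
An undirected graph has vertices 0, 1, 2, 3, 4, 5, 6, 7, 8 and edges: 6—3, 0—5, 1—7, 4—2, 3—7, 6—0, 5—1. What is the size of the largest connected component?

6

8 is isolated — a component by itself.
Starting from 2 we can reach 2, 4. That is one component of size 2.
Starting from 0 we can reach 0, 1, 3, 5, 6, 7. That is one component of size 6.
The largest has 6 vertices.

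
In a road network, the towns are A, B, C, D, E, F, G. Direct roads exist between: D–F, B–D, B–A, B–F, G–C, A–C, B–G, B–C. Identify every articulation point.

B

Removing B increases the component count from 2 to 3, so B is a cut vertex.
By contrast removing F leaves 2 components; it is not a cut vertex. No other vertex is a cut vertex either.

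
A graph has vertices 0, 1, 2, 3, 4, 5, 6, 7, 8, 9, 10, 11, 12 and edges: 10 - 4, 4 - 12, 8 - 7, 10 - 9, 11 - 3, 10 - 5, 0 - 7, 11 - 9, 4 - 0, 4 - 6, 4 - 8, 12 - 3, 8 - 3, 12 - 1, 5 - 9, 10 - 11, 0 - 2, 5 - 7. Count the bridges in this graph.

3

The edges on the cycle 10-4-12-3-11-10 are not bridges since each lies on that cycle.
But removing 0 - 2 disconnects 0 from 2; removing 4 - 6 disconnects 4 from 6; removing 1 - 12 disconnects 1 from 12 — these are bridges.
That makes 3 bridges.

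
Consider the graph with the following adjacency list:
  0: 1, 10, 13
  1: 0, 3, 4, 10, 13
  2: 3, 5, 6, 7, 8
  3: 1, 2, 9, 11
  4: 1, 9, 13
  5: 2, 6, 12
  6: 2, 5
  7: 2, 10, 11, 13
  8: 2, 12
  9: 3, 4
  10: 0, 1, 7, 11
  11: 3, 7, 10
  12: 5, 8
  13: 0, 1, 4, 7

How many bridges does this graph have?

The edges on the cycle 2-8-12-5-2 are not bridges since each lies on that cycle.
Every edge lies on some cycle, so there are no bridges.

0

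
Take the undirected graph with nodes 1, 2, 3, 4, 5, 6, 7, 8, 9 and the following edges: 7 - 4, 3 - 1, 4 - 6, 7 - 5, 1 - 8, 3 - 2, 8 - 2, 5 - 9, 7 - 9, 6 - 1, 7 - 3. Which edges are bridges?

The edges on the cycle 7-5-9-7 are not bridges since each lies on that cycle.
Every edge lies on some cycle, so there are no bridges.

none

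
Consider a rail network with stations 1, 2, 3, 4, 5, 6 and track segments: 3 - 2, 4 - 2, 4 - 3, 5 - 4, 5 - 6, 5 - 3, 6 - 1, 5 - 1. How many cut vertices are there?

1

Removing 5 increases the component count from 1 to 2, so 5 is a cut vertex.
By contrast removing 3 leaves 1 component; it is not a cut vertex. No other vertex is a cut vertex either.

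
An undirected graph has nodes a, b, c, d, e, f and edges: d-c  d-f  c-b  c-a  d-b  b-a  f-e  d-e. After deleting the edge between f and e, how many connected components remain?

f and e are still connected via f-d-e, so the component count stays at 1.

1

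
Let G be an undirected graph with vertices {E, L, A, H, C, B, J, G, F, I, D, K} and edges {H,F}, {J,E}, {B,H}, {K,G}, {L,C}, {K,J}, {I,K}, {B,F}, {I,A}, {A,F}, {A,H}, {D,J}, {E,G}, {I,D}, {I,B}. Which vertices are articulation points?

Removing I increases the component count from 2 to 3, so I is a cut vertex.
By contrast removing J leaves 2 components; it is not a cut vertex. No other vertex is a cut vertex either.

I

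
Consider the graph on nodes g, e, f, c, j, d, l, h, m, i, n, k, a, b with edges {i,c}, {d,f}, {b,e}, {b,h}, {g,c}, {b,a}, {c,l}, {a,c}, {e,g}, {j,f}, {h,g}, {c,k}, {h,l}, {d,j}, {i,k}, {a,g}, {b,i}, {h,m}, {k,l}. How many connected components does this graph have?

n is isolated — a component by itself.
Starting from d we can reach d, f, j. That is one component of size 3.
Starting from a we can reach a, b, c, e, g, h, i, k, l, m. That is one component of size 10.
Total: 3 components.

3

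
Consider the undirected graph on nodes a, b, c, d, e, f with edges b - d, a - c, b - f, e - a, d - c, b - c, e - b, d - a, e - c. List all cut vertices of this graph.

Removing b increases the component count from 1 to 2, so b is a cut vertex.
By contrast removing a leaves 1 component; it is not a cut vertex. No other vertex is a cut vertex either.

b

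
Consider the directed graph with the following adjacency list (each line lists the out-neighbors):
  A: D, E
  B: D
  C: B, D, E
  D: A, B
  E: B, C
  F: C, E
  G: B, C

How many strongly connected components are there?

3

{A, B, C, D, E} are all mutually reachable — one SCC of size 5.
{F} is an SCC by itself.
{G} is an SCC by itself.
That gives 3 strongly connected components.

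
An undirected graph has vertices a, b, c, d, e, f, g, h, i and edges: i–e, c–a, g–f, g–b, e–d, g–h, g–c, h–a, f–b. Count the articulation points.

2

Removing e increases the component count from 2 to 3, so e is a cut vertex.
Removing g increases the component count from 2 to 3, so g is a cut vertex.
By contrast removing a leaves 2 components; it is not a cut vertex. No other vertex is a cut vertex either.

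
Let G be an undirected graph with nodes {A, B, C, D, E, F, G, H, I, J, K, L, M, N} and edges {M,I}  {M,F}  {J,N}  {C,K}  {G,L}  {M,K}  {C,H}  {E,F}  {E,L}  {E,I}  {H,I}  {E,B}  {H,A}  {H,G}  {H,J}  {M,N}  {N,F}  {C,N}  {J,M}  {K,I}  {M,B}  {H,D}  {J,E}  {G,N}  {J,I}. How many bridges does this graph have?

2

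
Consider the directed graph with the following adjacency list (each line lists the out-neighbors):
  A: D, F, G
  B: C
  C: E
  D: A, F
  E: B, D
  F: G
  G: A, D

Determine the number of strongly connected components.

2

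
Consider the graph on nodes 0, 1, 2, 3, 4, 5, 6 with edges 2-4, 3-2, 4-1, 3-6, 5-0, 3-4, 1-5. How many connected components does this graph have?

Starting from 0 we can reach 0, 1, 2, 3, 4, 5, 6. That is one component of size 7.
Total: 1 component.

1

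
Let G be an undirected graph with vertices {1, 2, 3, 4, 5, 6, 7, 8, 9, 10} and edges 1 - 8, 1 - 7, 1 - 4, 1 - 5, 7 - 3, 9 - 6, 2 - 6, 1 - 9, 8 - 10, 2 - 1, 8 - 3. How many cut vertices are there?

Removing 1 increases the component count from 1 to 4, so 1 is a cut vertex.
Removing 8 increases the component count from 1 to 2, so 8 is a cut vertex.
By contrast removing 10 leaves 1 component; it is not a cut vertex. No other vertex is a cut vertex either.

2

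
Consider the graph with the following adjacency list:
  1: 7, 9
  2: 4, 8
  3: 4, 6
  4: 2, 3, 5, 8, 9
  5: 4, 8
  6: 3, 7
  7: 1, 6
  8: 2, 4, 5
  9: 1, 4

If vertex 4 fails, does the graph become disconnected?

Yes

Deleting 4 raises the number of components from 1 to 2, so 4 is a cut vertex.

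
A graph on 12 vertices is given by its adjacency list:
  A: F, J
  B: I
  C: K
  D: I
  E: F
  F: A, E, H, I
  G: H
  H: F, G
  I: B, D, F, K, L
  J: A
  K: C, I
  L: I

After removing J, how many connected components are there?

With J gone, the remaining components are: {A, B, C, D, E, F, G, H, I, K, L}.
That is 1 component.

1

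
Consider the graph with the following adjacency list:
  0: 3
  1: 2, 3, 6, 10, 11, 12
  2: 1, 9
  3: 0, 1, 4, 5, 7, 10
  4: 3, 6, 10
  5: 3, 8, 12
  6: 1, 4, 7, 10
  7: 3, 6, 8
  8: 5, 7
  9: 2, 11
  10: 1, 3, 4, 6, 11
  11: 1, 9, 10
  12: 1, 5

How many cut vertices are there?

1

Removing 3 increases the component count from 1 to 2, so 3 is a cut vertex.
By contrast removing 4 leaves 1 component; it is not a cut vertex. No other vertex is a cut vertex either.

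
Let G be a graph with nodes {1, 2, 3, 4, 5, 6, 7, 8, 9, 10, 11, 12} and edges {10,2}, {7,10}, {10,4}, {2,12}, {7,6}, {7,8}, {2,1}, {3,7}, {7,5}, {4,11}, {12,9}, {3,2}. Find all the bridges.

The edges on the cycle 3-7-10-2-3 are not bridges since each lies on that cycle.
But removing 9—12 disconnects 9 from 12; removing 7—8 disconnects 7 from 8; removing 2—12 disconnects 2 from 12; removing 1—2 disconnects 1 from 2 — these are bridges.
In total 8 edges are bridges.

1-2, 10-4, 11-4, 12-2, 12-9, 5-7, 6-7, 7-8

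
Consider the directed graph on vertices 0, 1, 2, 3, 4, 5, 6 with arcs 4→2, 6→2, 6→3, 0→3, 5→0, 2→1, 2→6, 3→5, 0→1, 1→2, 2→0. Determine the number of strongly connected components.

2

{0, 1, 2, 3, 5, 6} are all mutually reachable — one SCC of size 6.
{4} is an SCC by itself.
That gives 2 strongly connected components.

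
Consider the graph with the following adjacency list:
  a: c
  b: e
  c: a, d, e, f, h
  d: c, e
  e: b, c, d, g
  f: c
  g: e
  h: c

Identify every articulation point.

Removing c increases the component count from 1 to 4, so c is a cut vertex.
Removing e increases the component count from 1 to 3, so e is a cut vertex.
By contrast removing h leaves 1 component; it is not a cut vertex. No other vertex is a cut vertex either.

c, e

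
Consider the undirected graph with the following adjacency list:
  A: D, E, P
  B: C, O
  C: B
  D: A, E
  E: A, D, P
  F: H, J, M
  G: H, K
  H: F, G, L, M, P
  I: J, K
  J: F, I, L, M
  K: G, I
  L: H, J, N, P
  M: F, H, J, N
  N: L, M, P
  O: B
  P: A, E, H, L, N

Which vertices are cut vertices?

Removing B increases the component count from 2 to 3, so B is a cut vertex.
Removing P increases the component count from 2 to 3, so P is a cut vertex.
By contrast removing J leaves 2 components; it is not a cut vertex. No other vertex is a cut vertex either.

B, P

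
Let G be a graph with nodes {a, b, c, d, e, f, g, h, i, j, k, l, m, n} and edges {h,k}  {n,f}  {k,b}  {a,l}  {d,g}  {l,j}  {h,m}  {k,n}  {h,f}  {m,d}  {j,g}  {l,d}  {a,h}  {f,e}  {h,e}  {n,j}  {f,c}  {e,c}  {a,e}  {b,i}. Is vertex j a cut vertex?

Deleting j leaves 1 component (was 1) (its neighbors g, l, n remain connected to each other), so j is not a cut vertex.

No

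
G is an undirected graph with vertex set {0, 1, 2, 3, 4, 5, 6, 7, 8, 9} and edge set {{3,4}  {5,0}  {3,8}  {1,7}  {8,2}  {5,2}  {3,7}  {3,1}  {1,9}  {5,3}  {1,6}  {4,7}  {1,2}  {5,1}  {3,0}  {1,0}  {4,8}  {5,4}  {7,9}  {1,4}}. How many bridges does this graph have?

The edges on the cycle 3-1-2-8-4-3 are not bridges since each lies on that cycle.
But removing 6—1 disconnects 6 from 1 — this is a bridge.

1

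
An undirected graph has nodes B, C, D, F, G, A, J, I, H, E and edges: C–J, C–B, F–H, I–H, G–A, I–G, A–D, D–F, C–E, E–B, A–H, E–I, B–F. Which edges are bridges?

The edges on the cycle C-E-I-G-A-D-F-B-C are not bridges since each lies on that cycle.
But removing C–J disconnects C from J — this is a bridge.

C-J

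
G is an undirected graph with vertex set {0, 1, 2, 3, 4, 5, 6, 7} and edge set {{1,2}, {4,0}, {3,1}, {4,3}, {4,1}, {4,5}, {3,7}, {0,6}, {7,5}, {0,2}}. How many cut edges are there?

The edges on the cycle 4-3-7-5-4 are not bridges since each lies on that cycle.
But removing 6—0 disconnects 6 from 0 — this is a bridge.

1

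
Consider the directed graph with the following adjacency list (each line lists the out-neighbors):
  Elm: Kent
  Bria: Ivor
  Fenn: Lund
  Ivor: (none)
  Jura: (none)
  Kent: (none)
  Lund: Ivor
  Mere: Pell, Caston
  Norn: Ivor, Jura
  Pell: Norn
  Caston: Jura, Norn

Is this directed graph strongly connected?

There is no directed path from Elm to Bria, so the graph is not strongly connected.

No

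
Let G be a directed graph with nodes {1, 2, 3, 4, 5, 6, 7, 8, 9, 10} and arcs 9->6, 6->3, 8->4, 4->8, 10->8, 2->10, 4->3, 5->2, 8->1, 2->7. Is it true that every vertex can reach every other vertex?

No

There is no directed path from 8 to 6, so the graph is not strongly connected.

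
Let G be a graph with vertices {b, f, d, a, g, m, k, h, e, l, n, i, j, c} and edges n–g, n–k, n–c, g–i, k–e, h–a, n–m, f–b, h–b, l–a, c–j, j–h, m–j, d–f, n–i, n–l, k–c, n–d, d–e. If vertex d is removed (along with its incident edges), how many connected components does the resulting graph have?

With d gone, the remaining components are: {a, b, c, e, f, g, h, i, j, k, l, m, n}.
That is 1 component.

1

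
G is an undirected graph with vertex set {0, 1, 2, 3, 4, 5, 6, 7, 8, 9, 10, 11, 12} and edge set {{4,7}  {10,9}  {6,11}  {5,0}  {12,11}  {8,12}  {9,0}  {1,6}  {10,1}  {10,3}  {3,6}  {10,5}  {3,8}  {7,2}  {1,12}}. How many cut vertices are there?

2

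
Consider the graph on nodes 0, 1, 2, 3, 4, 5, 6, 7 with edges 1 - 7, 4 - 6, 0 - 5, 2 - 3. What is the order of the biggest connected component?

2

Starting from 4 we can reach 4, 6. That is one component of size 2.
Starting from 2 we can reach 2, 3. That is one component of size 2.
Starting from 1 we can reach 1, 7. That is one component of size 2.
Starting from 0 we can reach 0, 5. That is one component of size 2.
The largest has 2 vertices.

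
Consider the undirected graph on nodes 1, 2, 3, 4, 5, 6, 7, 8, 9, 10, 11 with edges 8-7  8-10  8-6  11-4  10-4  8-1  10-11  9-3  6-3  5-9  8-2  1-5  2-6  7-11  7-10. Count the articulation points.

Removing 8 increases the component count from 1 to 2, so 8 is a cut vertex.
By contrast removing 6 leaves 1 component; it is not a cut vertex. No other vertex is a cut vertex either.

1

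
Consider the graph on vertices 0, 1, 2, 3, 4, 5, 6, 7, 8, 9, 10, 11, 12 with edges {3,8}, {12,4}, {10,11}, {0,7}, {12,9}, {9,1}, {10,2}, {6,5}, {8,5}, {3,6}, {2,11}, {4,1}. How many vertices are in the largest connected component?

Starting from 0 we can reach 0, 7. That is one component of size 2.
Starting from 2 we can reach 2, 10, 11. That is one component of size 3.
Starting from 1 we can reach 1, 4, 9, 12. That is one component of size 4.
Starting from 3 we can reach 3, 5, 6, 8. That is one component of size 4.
The largest has 4 vertices.

4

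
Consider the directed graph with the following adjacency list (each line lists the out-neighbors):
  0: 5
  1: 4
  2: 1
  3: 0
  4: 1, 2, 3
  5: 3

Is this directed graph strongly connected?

There is no directed path from 3 to 2, so the graph is not strongly connected.

No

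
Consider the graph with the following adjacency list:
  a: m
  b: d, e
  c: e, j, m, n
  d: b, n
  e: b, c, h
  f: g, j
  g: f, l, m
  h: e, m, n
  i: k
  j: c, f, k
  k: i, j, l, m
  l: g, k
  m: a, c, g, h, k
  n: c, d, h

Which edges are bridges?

The edges on the cycle m-h-e-c-m are not bridges since each lies on that cycle.
But removing i-k disconnects i from k; removing m-a disconnects m from a — these are bridges.

a-m, i-k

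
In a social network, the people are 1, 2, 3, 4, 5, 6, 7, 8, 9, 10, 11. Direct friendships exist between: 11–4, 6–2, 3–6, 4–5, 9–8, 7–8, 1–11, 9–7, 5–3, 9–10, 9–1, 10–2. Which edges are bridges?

The edges on the cycle 9-7-8-9 are not bridges since each lies on that cycle.
Every edge lies on some cycle, so there are no bridges.

none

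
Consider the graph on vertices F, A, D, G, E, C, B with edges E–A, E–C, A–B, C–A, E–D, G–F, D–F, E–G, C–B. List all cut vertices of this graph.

Removing E increases the component count from 1 to 2, so E is a cut vertex.
By contrast removing C leaves 1 component; it is not a cut vertex. No other vertex is a cut vertex either.

E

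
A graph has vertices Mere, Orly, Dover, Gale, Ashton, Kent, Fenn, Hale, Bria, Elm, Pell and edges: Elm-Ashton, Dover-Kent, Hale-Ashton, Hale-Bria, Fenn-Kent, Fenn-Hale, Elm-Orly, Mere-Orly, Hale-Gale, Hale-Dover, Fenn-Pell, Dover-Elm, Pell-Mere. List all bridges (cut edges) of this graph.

Bria-Hale, Gale-Hale

The edges on the cycle Fenn-Pell-Mere-Orly-Elm-Dover-Hale-Fenn are not bridges since each lies on that cycle.
But removing Gale-Hale disconnects Gale from Hale; removing Hale-Bria disconnects Hale from Bria — these are bridges.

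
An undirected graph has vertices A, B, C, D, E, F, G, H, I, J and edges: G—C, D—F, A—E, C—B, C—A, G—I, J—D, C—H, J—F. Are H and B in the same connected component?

From H we can reach A, B, C, E, G, H, I, which includes B.

Yes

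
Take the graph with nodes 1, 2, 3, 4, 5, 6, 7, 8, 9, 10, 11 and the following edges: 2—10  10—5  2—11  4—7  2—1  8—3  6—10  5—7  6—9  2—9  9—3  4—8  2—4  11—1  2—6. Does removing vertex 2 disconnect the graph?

Yes

Deleting 2 raises the number of components from 1 to 2, so 2 is a cut vertex.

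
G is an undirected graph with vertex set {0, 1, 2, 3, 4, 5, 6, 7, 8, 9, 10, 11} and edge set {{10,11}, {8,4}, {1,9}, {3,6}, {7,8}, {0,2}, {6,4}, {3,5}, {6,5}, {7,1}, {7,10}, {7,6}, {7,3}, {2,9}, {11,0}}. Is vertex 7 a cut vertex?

Yes

Deleting 7 raises the number of components from 1 to 2, so 7 is a cut vertex.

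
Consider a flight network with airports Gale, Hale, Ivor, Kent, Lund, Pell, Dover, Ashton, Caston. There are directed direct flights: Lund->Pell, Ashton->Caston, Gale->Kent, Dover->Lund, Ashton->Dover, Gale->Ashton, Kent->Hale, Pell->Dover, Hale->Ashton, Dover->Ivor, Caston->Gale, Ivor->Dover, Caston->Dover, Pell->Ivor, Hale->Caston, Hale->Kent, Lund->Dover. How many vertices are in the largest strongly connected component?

{Gale, Hale, Kent, Ashton, Caston} are all mutually reachable — one SCC of size 5.
{Ivor, Lund, Pell, Dover} are all mutually reachable — one SCC of size 4.
The largest has 5 vertices.

5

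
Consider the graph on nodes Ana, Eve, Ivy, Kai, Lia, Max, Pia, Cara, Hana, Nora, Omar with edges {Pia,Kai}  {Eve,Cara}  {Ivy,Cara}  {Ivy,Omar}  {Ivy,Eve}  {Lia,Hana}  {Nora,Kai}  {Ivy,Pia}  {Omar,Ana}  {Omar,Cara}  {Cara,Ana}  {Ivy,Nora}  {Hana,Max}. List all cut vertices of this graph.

Removing Ivy increases the component count from 2 to 3, so Ivy is a cut vertex.
Removing Hana increases the component count from 2 to 3, so Hana is a cut vertex.
By contrast removing Nora leaves 2 components; it is not a cut vertex. No other vertex is a cut vertex either.

Ivy, Hana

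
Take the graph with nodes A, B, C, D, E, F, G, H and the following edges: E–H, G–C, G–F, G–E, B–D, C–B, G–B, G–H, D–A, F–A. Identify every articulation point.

G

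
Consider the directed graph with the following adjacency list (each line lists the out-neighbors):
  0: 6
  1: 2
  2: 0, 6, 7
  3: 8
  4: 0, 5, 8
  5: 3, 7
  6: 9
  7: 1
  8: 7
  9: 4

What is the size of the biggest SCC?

10

{0, 1, 2, 3, 4, 5, 6, 7, 8, 9} are all mutually reachable — one SCC of size 10.
The largest has 10 vertices.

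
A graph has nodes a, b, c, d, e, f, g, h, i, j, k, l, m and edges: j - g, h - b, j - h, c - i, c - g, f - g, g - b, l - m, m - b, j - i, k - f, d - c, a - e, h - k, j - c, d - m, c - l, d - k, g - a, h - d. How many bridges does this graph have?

The edges on the cycle d-c-g-b-m-d are not bridges since each lies on that cycle.
But removing a - e disconnects a from e; removing g - a disconnects g from a — these are bridges.
That makes 2 bridges.

2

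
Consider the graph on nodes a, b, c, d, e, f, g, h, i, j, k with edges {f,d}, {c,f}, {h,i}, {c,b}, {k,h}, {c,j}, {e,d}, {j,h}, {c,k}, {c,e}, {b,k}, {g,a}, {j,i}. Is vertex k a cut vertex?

No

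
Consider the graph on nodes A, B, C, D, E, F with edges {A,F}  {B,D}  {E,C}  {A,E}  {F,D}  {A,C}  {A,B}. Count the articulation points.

Removing A increases the component count from 1 to 2, so A is a cut vertex.
By contrast removing C leaves 1 component; it is not a cut vertex. No other vertex is a cut vertex either.

1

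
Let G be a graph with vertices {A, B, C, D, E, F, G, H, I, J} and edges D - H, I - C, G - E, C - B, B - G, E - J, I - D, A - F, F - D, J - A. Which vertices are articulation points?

Removing D increases the component count from 1 to 2, so D is a cut vertex.
By contrast removing H leaves 1 component; it is not a cut vertex. No other vertex is a cut vertex either.

D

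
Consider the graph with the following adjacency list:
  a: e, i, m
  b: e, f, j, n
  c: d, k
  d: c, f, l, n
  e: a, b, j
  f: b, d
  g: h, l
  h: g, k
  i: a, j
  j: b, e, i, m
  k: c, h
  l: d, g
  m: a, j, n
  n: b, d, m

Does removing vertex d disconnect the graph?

Yes

Deleting d raises the number of components from 1 to 2, so d is a cut vertex.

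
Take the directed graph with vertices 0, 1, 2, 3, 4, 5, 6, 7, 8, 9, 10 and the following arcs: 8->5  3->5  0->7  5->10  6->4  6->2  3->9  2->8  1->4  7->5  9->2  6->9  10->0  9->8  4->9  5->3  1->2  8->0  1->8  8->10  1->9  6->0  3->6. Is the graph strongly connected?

There is no directed path from 0 to 1, so the graph is not strongly connected.

No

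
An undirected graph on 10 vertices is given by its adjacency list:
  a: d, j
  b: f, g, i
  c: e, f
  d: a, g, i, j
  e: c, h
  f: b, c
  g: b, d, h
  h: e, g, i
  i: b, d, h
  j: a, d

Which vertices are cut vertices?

d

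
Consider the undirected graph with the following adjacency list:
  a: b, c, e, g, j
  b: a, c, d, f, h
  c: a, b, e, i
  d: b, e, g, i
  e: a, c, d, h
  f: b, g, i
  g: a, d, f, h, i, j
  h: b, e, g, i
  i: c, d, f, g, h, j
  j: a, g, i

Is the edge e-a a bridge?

After removing e-a, the path e-c-a still connects them, so the edge is not a bridge.

No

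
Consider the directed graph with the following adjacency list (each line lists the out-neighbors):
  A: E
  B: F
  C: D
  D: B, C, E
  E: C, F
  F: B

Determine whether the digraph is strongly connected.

No

There is no directed path from F to A, so the graph is not strongly connected.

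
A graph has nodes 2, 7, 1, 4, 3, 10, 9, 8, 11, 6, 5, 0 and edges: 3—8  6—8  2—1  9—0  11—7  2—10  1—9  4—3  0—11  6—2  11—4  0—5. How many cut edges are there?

The edges on the cycle 6-2-1-9-0-11-4-3-8-6 are not bridges since each lies on that cycle.
But removing 2—10 disconnects 2 from 10; removing 7—11 disconnects 7 from 11; removing 5—0 disconnects 5 from 0 — these are bridges.
That makes 3 bridges.

3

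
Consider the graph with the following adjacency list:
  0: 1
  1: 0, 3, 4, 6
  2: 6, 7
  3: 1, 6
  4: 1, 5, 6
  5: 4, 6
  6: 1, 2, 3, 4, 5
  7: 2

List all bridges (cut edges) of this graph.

The edges on the cycle 5-6-1-4-5 are not bridges since each lies on that cycle.
But removing 0-1 disconnects 0 from 1; removing 7-2 disconnects 7 from 2; removing 2-6 disconnects 2 from 6 — these are bridges.

0-1, 2-6, 2-7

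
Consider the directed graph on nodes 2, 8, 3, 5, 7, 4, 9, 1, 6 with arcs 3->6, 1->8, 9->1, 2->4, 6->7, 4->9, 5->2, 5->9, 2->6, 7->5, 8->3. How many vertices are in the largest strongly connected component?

{1, 2, 3, 4, 5, 6, 7, 8, 9} are all mutually reachable — one SCC of size 9.
The largest has 9 vertices.

9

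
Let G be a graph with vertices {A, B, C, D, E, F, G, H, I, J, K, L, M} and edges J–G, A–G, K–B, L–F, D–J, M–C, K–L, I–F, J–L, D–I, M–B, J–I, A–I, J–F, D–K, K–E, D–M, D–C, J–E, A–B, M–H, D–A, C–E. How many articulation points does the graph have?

1

Removing M increases the component count from 1 to 2, so M is a cut vertex.
By contrast removing I leaves 1 component; it is not a cut vertex. No other vertex is a cut vertex either.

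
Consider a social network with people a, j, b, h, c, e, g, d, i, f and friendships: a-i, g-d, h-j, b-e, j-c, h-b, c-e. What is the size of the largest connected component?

f is isolated — a component by itself.
Starting from d we can reach d, g. That is one component of size 2.
Starting from a we can reach a, i. That is one component of size 2.
Starting from b we can reach b, c, e, h, j. That is one component of size 5.
The largest has 5 vertices.

5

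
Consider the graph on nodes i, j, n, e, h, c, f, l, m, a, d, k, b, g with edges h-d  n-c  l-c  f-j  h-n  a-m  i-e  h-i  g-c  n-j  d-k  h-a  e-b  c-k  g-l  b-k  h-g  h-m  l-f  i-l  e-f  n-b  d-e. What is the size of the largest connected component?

14

Starting from a we can reach a, b, c, d, e, f, g, h, i, j, k, l, m, n. That is one component of size 14.
The largest has 14 vertices.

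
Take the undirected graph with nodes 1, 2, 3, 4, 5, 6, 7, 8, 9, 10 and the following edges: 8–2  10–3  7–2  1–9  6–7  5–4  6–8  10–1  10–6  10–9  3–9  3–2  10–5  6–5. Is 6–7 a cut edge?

No

After removing 6–7, the path 6-8-2-7 still connects them, so the edge is not a bridge.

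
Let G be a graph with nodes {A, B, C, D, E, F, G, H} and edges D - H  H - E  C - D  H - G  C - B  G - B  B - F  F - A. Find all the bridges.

The edges on the cycle C-D-H-G-B-C are not bridges since each lies on that cycle.
But removing B - F disconnects B from F; removing F - A disconnects F from A; removing H - E disconnects H from E — these are bridges.

A-F, B-F, E-H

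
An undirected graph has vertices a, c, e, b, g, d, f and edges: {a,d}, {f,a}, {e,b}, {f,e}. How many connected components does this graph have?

c is isolated — a component by itself.
g is isolated — a component by itself.
Starting from a we can reach a, b, d, e, f. That is one component of size 5.
Total: 3 components.

3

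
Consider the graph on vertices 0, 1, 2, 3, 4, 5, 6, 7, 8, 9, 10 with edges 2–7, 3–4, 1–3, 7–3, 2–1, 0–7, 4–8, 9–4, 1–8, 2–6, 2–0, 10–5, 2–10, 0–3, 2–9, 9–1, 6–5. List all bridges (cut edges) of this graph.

none

The edges on the cycle 2-0-7-2 are not bridges since each lies on that cycle.
Every edge lies on some cycle, so there are no bridges.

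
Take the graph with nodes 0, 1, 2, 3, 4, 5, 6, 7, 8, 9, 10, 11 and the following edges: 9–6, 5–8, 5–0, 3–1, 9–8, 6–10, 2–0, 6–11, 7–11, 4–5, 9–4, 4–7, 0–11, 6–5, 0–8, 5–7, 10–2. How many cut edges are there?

1

The edges on the cycle 9-6-10-2-0-5-4-9 are not bridges since each lies on that cycle.
But removing 3–1 disconnects 3 from 1 — this is a bridge.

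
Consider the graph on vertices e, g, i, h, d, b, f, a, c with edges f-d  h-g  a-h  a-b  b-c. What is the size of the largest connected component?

5

i is isolated — a component by itself.
e is isolated — a component by itself.
Starting from d we can reach d, f. That is one component of size 2.
Starting from a we can reach a, b, c, g, h. That is one component of size 5.
The largest has 5 vertices.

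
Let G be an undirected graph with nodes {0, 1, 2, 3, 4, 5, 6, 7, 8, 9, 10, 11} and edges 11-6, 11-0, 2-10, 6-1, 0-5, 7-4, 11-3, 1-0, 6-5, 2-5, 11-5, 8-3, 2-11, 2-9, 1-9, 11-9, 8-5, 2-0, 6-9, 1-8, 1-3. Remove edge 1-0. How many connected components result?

1 and 0 are still connected via 1-9-2-0, so the component count stays at 2.

2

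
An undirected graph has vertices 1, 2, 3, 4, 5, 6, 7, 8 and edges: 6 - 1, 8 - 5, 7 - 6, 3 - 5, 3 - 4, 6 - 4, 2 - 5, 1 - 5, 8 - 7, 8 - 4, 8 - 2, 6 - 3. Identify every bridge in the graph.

The edges on the cycle 8-7-6-1-5-8 are not bridges since each lies on that cycle.
Every edge lies on some cycle, so there are no bridges.

none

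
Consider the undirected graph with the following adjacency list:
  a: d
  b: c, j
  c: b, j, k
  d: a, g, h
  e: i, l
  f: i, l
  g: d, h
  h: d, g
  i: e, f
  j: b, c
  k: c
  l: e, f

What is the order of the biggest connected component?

4

Starting from e we can reach e, f, i, l. That is one component of size 4.
Starting from b we can reach b, c, j, k. That is one component of size 4.
Starting from a we can reach a, d, g, h. That is one component of size 4.
The largest has 4 vertices.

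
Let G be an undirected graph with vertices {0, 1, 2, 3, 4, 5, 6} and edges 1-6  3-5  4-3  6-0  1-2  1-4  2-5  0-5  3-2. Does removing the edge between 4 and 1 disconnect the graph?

After removing 4-1, the path 4-3-2-1 still connects them, so the edge is not a bridge.

No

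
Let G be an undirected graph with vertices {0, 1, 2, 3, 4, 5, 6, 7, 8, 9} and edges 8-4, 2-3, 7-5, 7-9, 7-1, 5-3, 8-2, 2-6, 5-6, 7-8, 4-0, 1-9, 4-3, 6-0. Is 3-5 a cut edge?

No

After removing 3-5, the path 3-2-6-5 still connects them, so the edge is not a bridge.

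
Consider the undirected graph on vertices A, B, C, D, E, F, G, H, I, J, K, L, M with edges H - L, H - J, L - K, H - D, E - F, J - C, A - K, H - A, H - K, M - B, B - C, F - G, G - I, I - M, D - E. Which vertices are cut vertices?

Removing H increases the component count from 1 to 2, so H is a cut vertex.
By contrast removing I leaves 1 component; it is not a cut vertex. No other vertex is a cut vertex either.

H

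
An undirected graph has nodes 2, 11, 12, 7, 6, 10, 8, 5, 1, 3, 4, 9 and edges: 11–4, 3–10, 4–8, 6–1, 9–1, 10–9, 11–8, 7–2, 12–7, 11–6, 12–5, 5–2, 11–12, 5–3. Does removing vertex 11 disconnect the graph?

Deleting 11 raises the number of components from 1 to 2, so 11 is a cut vertex.

Yes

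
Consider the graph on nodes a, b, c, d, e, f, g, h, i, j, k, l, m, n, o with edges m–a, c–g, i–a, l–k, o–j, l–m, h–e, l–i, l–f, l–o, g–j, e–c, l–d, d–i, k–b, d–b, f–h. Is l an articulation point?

Yes

Deleting l raises the number of components from 2 to 3, so l is a cut vertex.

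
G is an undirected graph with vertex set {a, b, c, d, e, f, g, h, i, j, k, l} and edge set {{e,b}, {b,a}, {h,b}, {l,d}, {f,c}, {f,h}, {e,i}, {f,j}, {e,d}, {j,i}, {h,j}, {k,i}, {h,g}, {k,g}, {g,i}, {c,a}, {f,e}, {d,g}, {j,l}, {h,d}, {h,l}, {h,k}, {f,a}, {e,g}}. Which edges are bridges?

The edges on the cycle f-h-k-i-j-f are not bridges since each lies on that cycle.
Every edge lies on some cycle, so there are no bridges.

none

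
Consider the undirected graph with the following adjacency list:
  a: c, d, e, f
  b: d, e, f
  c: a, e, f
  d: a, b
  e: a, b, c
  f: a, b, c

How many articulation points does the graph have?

0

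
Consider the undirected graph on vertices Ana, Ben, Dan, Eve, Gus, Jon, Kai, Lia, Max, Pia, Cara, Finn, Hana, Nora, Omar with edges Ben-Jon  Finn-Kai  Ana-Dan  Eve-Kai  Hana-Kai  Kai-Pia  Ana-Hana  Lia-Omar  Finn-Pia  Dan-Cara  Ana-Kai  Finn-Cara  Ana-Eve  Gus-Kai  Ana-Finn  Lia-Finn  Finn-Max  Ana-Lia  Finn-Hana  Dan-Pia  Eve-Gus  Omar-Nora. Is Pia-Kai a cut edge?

After removing Pia-Kai, the path Pia-Finn-Kai still connects them, so the edge is not a bridge.

No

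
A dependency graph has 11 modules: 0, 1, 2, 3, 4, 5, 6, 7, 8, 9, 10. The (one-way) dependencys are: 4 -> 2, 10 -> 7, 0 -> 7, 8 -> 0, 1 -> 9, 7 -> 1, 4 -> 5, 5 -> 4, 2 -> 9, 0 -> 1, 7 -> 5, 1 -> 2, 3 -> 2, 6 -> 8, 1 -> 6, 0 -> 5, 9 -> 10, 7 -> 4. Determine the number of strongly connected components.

{0, 1, 2, 4, 5, 6, 7, 8, 9, 10} are all mutually reachable — one SCC of size 10.
{3} is an SCC by itself.
That gives 2 strongly connected components.

2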